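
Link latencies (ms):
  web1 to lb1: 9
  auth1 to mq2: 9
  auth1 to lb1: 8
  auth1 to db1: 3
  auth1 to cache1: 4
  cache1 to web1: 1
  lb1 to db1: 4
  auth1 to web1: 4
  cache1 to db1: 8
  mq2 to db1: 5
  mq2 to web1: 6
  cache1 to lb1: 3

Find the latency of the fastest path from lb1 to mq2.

9

Checking several routes:
lb1 - cache1 - auth1 - db1 - mq2: 3 + 4 + 3 + 5 = 15
lb1 - cache1 - web1 - mq2: 3 + 1 + 6 = 10
lb1 - web1 - mq2: 9 + 6 = 15
lb1 - db1 - mq2: 4 + 5 = 9
The minimum is 9 ms.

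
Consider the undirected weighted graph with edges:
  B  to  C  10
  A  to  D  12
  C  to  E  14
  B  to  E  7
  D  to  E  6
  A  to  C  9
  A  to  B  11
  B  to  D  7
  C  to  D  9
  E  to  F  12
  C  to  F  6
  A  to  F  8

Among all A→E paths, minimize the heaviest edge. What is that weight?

9

Some routes from A to E:
A-C-D-B-E: max(9, 9, 7, 7) = 9
A-F-C-D-B-E: max(8, 6, 9, 7, 7) = 9
A-C-B-E: max(9, 10, 7) = 10
A-C-D-E: max(9, 9, 6) = 9
A-F-C-D-E: max(8, 6, 9, 6) = 9
Best route has worst link 9.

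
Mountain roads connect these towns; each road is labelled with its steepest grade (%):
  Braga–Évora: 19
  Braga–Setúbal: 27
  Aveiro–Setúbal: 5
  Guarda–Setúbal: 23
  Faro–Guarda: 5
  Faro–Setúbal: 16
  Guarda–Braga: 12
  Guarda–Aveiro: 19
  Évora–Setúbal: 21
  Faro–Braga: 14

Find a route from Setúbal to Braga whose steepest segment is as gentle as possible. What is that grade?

Comparing a few candidate routes:
Setúbal - Faro - Braga: max(16, 14) = 16
Setúbal - Faro - Guarda - Braga: max(16, 5, 12) = 16
Setúbal - Aveiro - Guarda - Faro - Braga: max(5, 19, 5, 14) = 19
Setúbal - Aveiro - Guarda - Braga: max(5, 19, 12) = 19
Best route has worst link 16%.

16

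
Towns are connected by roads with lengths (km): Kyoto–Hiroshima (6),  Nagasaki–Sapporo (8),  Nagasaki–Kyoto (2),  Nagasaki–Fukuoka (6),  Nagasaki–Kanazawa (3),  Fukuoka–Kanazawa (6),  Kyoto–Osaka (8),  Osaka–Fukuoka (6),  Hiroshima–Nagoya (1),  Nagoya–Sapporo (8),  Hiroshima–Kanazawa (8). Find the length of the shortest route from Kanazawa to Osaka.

12

Comparing a few candidate routes:
Kanazawa -> Nagasaki -> Kyoto -> Osaka: 3 + 2 + 8 = 13
Kanazawa -> Fukuoka -> Osaka: 6 + 6 = 12
Kanazawa -> Nagasaki -> Fukuoka -> Osaka: 3 + 6 + 6 = 15
Shortest: 12 km.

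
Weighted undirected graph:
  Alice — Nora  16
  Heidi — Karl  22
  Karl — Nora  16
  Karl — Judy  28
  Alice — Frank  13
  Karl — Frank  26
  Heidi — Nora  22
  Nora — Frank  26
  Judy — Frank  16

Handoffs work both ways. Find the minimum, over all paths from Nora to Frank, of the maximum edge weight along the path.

Checking several routes:
Nora → Heidi → Karl → Frank: max(22, 22, 26) = 26
Nora → Karl → Frank: max(16, 26) = 26
Nora → Alice → Frank: max(16, 13) = 16
The minimum achievable maximum is 16.

16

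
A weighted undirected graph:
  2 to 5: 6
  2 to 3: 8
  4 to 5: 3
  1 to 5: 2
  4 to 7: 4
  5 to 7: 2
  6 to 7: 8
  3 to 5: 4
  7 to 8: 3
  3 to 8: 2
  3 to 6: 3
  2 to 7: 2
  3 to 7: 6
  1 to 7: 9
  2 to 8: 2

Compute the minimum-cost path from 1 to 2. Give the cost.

Comparing a few candidate routes:
1 -> 5 -> 7 -> 2: 2 + 2 + 2 = 6
1 -> 5 -> 2: 2 + 6 = 8
1 -> 5 -> 3 -> 8 -> 2: 2 + 4 + 2 + 2 = 10
1 -> 5 -> 7 -> 8 -> 2: 2 + 2 + 3 + 2 = 9
The minimum is 6.

6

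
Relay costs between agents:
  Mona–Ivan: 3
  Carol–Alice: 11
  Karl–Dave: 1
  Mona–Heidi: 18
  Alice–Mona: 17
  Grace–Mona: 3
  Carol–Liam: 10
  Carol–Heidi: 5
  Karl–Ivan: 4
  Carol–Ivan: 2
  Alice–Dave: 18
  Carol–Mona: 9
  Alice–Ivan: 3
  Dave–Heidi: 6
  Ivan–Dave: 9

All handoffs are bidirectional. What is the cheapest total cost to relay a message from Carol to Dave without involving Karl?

Checking several routes:
Carol -> Alice -> Dave: 11 + 18 = 29
Carol -> Mona -> Ivan -> Dave: 9 + 3 + 9 = 21
Carol -> Ivan -> Alice -> Dave: 2 + 3 + 18 = 23
Carol -> Alice -> Ivan -> Dave: 11 + 3 + 9 = 23
Carol -> Heidi -> Dave: 5 + 6 = 11
Carol -> Ivan -> Dave: 2 + 9 = 11
Shortest: 11.

11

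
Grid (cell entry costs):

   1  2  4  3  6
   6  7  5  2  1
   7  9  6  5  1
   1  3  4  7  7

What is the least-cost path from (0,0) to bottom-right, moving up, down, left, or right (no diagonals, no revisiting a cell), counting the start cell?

Best path: r0c0 → r0c1 → r0c2 → r0c3 → r1c3 → r1c4 → r2c4 → r3c4
Cost: 1 + 2 + 4 + 3 + 2 + 1 + 1 + 7 = 21

21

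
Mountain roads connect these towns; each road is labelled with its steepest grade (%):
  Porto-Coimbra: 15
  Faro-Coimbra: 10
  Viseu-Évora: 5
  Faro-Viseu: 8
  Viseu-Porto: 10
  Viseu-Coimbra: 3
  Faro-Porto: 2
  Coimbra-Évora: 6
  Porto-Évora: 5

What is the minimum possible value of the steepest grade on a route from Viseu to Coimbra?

3

A few of the Viseu→Coimbra routes:
Viseu - Évora - Porto - Faro - Coimbra: max(5, 5, 2, 10) = 10
Viseu - Évora - Coimbra: max(5, 6) = 6
Viseu - Coimbra: max(3) = 3
Viseu - Faro - Porto - Évora - Coimbra: max(8, 2, 5, 6) = 8
Best route has worst link 3%.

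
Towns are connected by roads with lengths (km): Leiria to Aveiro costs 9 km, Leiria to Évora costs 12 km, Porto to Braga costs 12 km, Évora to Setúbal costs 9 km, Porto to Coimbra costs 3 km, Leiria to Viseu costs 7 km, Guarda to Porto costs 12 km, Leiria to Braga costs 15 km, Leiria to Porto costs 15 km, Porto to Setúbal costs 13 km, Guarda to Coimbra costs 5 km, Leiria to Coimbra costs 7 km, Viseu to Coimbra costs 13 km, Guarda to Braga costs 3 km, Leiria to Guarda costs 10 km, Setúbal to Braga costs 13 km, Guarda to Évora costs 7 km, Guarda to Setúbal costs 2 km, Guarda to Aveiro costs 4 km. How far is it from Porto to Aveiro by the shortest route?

12

A few of the Porto→Aveiro routes:
Porto-Braga-Guarda-Aveiro: 12 + 3 + 4 = 19
Porto-Coimbra-Leiria-Aveiro: 3 + 7 + 9 = 19
Porto-Guarda-Aveiro: 12 + 4 = 16
Porto-Coimbra-Guarda-Aveiro: 3 + 5 + 4 = 12
The minimum is 12 km.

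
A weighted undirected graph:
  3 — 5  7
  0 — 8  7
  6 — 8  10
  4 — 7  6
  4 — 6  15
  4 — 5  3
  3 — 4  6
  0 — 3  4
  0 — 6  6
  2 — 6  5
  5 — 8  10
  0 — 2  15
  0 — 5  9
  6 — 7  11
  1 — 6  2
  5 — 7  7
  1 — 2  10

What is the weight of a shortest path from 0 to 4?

10

A few of the 0→4 routes:
0→3→4: 4 + 6 = 10
0→5→4: 9 + 3 = 12
0→3→5→4: 4 + 7 + 3 = 14
The minimum is 10.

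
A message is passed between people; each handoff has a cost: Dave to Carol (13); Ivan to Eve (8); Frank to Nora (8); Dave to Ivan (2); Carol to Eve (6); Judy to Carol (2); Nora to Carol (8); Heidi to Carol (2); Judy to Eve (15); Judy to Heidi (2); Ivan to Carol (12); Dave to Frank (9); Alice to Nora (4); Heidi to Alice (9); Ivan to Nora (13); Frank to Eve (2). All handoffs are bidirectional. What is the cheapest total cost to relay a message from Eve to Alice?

14

A few of the Eve→Alice routes:
Eve -> Carol -> Nora -> Alice: 6 + 8 + 4 = 18
Eve -> Frank -> Nora -> Alice: 2 + 8 + 4 = 14
Eve -> Carol -> Heidi -> Alice: 6 + 2 + 9 = 17
Shortest: 14.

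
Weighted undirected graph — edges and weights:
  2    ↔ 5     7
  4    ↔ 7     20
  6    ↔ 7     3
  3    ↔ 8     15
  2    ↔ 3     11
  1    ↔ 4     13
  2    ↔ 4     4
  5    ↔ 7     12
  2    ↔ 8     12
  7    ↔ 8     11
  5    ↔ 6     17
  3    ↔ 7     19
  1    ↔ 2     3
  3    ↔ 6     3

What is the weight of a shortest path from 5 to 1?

Some routes from 5 to 1:
5 → 7 → 6 → 3 → 2 → 1: 12 + 3 + 3 + 11 + 3 = 32
5 → 2 → 1: 7 + 3 = 10
5 → 7 → 4 → 2 → 1: 12 + 20 + 4 + 3 = 39
5 → 6 → 3 → 2 → 1: 17 + 3 + 11 + 3 = 34
5 → 7 → 8 → 2 → 1: 12 + 11 + 12 + 3 = 38
5 → 2 → 4 → 1: 7 + 4 + 13 = 24
Shortest: 10.

10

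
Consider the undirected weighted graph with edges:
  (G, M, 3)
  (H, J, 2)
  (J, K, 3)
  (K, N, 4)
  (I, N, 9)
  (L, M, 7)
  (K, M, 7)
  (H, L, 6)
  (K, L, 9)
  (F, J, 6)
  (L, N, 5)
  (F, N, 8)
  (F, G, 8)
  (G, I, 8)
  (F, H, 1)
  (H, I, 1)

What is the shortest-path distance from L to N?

Comparing a few candidate routes:
L → N: 5
L → K → N: 9 + 4 = 13
L → H → F → N: 6 + 1 + 8 = 15
Best route has total 5.

5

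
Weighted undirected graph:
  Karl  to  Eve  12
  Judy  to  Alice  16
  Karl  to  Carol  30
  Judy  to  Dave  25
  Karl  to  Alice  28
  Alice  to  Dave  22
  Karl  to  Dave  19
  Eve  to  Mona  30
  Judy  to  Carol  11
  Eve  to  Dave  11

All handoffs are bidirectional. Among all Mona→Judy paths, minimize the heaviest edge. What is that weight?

30

Comparing a few candidate routes:
Mona→Eve→Dave→Karl→Carol→Judy: max(30, 11, 19, 30, 11) = 30
Mona→Eve→Dave→Karl→Alice→Judy: max(30, 11, 19, 28, 16) = 30
Mona→Eve→Dave→Judy: max(30, 11, 25) = 30
Smallest bottleneck: 30.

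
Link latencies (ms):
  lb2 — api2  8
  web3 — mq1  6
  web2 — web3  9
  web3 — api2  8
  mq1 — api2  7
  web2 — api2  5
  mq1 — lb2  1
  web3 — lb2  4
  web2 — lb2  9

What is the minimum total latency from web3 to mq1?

5

Checking several routes:
web3 - lb2 - mq1: 4 + 1 = 5
web3 - lb2 - api2 - mq1: 4 + 8 + 7 = 19
web3 - api2 - mq1: 8 + 7 = 15
web3 - api2 - lb2 - mq1: 8 + 8 + 1 = 17
web3 - mq1: 6
Best route has total 5 ms.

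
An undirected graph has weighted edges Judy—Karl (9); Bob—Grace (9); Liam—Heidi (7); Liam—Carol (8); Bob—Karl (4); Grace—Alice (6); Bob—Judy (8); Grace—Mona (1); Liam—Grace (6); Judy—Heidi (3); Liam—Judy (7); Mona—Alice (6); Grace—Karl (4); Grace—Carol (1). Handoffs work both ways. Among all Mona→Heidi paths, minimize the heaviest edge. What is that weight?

Checking several routes:
Mona→Grace→Liam→Heidi: max(1, 6, 7) = 7
Mona→Alice→Grace→Carol→Liam→Judy→Heidi: max(6, 6, 1, 8, 7, 3) = 8
Mona→Alice→Grace→Carol→Liam→Heidi: max(6, 6, 1, 8, 7) = 8
Mona→Grace→Liam→Judy→Heidi: max(1, 6, 7, 3) = 7
Mona→Alice→Grace→Liam→Heidi: max(6, 6, 6, 7) = 7
Mona→Alice→Grace→Liam→Judy→Heidi: max(6, 6, 6, 7, 3) = 7
Smallest bottleneck: 7.

7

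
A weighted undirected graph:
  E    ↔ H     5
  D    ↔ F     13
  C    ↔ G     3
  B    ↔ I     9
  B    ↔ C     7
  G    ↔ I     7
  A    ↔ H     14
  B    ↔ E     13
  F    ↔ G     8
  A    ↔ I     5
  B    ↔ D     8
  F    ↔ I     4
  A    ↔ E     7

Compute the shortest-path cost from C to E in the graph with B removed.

22

Candidate routes:
C→G→I→A→E: 3 + 7 + 5 + 7 = 22
C→G→I→A→H→E: 3 + 7 + 5 + 14 + 5 = 34
C→G→F→I→A→E: 3 + 8 + 4 + 5 + 7 = 27
C→G→F→I→A→H→E: 3 + 8 + 4 + 5 + 14 + 5 = 39
Shortest: 22.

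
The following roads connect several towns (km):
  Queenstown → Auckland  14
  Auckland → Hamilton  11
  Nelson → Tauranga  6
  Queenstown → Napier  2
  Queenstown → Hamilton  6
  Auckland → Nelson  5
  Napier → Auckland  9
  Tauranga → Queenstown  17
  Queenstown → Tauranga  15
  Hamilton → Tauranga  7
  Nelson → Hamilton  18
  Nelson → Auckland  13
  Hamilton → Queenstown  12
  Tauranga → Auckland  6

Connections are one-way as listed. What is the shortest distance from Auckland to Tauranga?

Candidate routes:
Auckland-Nelson-Hamilton-Queenstown-Tauranga: 5 + 18 + 12 + 15 = 50
Auckland-Nelson-Hamilton-Tauranga: 5 + 18 + 7 = 30
Auckland-Hamilton-Queenstown-Tauranga: 11 + 12 + 15 = 38
Auckland-Nelson-Tauranga: 5 + 6 = 11
Auckland-Hamilton-Tauranga: 11 + 7 = 18
Best route has total 11 km.

11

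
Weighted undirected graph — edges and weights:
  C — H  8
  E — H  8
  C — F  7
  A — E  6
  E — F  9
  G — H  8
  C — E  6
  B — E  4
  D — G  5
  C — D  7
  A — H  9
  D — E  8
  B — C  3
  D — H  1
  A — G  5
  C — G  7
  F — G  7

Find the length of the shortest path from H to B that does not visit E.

A few of the H→B routes:
H-D-C-B: 1 + 7 + 3 = 11
H-C-B: 8 + 3 = 11
H-D-G-C-B: 1 + 5 + 7 + 3 = 16
Shortest: 11.

11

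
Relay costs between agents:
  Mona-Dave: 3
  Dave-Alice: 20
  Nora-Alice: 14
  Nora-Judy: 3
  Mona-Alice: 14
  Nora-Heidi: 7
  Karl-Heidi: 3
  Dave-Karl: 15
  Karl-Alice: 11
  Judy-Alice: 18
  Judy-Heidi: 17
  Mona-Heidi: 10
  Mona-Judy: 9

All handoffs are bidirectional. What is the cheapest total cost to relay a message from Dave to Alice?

17

A few of the Dave→Alice routes:
Dave -> Alice: 20
Dave -> Karl -> Alice: 15 + 11 = 26
Dave -> Mona -> Heidi -> Karl -> Alice: 3 + 10 + 3 + 11 = 27
Dave -> Mona -> Alice: 3 + 14 = 17
The minimum is 17.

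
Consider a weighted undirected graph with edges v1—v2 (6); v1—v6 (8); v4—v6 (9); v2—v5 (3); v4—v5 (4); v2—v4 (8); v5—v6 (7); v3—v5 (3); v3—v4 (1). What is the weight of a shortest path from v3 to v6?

A few of the v3→v6 routes:
v3→v5→v2→v1→v6: 3 + 3 + 6 + 8 = 20
v3→v4→v6: 1 + 9 = 10
v3→v5→v6: 3 + 7 = 10
v3→v4→v5→v6: 1 + 4 + 7 = 12
v3→v5→v4→v6: 3 + 4 + 9 = 16
v3→v4→v2→v5→v6: 1 + 8 + 3 + 7 = 19
Best route has total 10.

10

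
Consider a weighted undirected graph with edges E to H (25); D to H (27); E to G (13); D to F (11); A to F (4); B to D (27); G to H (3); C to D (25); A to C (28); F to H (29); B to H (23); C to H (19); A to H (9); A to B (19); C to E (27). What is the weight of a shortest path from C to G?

Comparing a few candidate routes:
C→D→F→A→H→G: 25 + 11 + 4 + 9 + 3 = 52
C→A→H→G: 28 + 9 + 3 = 40
C→E→G: 27 + 13 = 40
C→H→G: 19 + 3 = 22
C→D→H→G: 25 + 27 + 3 = 55
Shortest: 22.

22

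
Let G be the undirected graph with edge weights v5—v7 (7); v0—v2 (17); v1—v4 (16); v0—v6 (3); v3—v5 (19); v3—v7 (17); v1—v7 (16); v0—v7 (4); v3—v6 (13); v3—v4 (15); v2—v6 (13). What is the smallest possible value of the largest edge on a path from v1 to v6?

16

Some routes from v1 to v6:
v1 -> v7 -> v0 -> v6: max(16, 4, 3) = 16
v1 -> v4 -> v3 -> v7 -> v0 -> v6: max(16, 15, 17, 4, 3) = 17
v1 -> v4 -> v3 -> v6: max(16, 15, 13) = 16
Best route has worst link 16.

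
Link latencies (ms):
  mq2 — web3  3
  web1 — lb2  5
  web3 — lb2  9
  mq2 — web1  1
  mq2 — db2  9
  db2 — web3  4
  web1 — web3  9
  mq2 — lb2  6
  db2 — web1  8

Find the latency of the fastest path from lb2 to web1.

A few of the lb2→web1 routes:
lb2→mq2→web1: 6 + 1 = 7
lb2→web1: 5
lb2→web3→mq2→web1: 9 + 3 + 1 = 13
Best route has total 5 ms.

5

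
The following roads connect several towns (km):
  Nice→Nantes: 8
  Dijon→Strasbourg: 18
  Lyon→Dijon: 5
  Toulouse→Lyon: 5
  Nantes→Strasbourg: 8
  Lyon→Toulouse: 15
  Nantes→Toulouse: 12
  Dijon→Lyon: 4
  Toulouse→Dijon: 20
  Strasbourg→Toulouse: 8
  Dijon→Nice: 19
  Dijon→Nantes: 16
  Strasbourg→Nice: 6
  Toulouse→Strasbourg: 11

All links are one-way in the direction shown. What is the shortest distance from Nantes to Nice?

A few of the Nantes→Nice routes:
Nantes-Strasbourg-Nice: 8 + 6 = 14
Nantes-Strasbourg-Toulouse-Lyon-Dijon-Nice: 8 + 8 + 5 + 5 + 19 = 45
Nantes-Toulouse-Lyon-Dijon-Strasbourg-Nice: 12 + 5 + 5 + 18 + 6 = 46
Nantes-Toulouse-Lyon-Dijon-Nice: 12 + 5 + 5 + 19 = 41
Nantes-Toulouse-Strasbourg-Nice: 12 + 11 + 6 = 29
Shortest: 14 km.

14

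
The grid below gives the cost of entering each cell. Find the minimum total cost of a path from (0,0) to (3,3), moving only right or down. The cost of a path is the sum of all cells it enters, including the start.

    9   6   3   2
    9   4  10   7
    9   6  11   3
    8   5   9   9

39

Take (0,0) -> (0,1) -> (0,2) -> (0,3) -> (1,3) -> (2,3) -> (3,3) for a total of 9 + 6 + 3 + 2 + 7 + 3 + 9 = 39.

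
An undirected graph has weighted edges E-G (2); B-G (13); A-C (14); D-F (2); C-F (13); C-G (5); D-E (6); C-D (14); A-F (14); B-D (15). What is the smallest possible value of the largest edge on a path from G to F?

A few of the G→F routes:
G→E→D→C→F: max(2, 6, 14, 13) = 14
G→C→D→F: max(5, 14, 2) = 14
G→E→D→C→A→F: max(2, 6, 14, 14, 14) = 14
G→C→F: max(5, 13) = 13
G→C→A→F: max(5, 14, 14) = 14
G→E→D→F: max(2, 6, 2) = 6
Best route has worst link 6.

6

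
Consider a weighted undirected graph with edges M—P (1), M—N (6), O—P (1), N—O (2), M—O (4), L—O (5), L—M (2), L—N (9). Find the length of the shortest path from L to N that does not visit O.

Routes from L to N avoiding O:
L - M - N: 2 + 6 = 8
L - N: 9
Best route has total 8.

8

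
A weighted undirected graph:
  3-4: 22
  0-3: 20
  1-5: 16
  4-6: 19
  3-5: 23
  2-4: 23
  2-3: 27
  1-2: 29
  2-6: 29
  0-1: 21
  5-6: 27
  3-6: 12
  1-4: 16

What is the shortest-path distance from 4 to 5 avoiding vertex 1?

A few of the 4→5 routes:
4 - 3 - 6 - 5: 22 + 12 + 27 = 61
4 - 6 - 3 - 5: 19 + 12 + 23 = 54
4 - 2 - 3 - 5: 23 + 27 + 23 = 73
4 - 6 - 5: 19 + 27 = 46
4 - 3 - 5: 22 + 23 = 45
Shortest: 45.

45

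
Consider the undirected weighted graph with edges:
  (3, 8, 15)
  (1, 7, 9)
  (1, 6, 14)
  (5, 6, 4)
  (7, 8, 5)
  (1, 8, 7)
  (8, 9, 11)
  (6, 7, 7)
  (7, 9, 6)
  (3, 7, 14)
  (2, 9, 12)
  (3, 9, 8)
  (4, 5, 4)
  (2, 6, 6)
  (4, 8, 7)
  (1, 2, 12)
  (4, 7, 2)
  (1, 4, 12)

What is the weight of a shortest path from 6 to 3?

21

Some routes from 6 to 3:
6→7→3: 7 + 14 = 21
6→7→9→3: 7 + 6 + 8 = 21
6→5→4→7→3: 4 + 4 + 2 + 14 = 24
Shortest: 21.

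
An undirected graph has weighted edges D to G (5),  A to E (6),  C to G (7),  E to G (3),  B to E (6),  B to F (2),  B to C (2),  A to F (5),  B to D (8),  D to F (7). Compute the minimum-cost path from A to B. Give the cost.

Comparing a few candidate routes:
A -> F -> B: 5 + 2 = 7
A -> E -> G -> C -> B: 6 + 3 + 7 + 2 = 18
A -> E -> B: 6 + 6 = 12
Shortest: 7.

7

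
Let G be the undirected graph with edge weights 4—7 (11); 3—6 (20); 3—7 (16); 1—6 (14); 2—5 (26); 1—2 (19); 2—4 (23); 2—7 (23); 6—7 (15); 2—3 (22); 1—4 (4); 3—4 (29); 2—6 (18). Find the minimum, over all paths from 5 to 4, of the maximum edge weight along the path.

Checking several routes:
5-2-7-6-1-4: max(26, 23, 15, 14, 4) = 26
5-2-7-3-6-1-4: max(26, 23, 16, 20, 14, 4) = 26
5-2-7-4: max(26, 23, 11) = 26
5-2-3-7-4: max(26, 22, 16, 11) = 26
Smallest bottleneck: 26.

26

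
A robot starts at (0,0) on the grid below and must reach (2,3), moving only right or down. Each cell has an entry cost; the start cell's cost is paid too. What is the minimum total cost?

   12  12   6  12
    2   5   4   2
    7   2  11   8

33

Path (0,0) → (1,0) → (1,1) → (1,2) → (1,3) → (2,3): 12 + 2 + 5 + 4 + 2 + 8 = 33.
(Top row then right column would cost 52.)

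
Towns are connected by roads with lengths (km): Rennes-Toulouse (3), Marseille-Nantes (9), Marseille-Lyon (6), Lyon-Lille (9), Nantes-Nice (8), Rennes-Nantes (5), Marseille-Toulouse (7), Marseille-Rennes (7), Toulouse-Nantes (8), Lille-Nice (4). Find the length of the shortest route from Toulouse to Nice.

16

A few of the Toulouse→Nice routes:
Toulouse-Nantes-Nice: 8 + 8 = 16
Toulouse-Marseille-Lyon-Lille-Nice: 7 + 6 + 9 + 4 = 26
Toulouse-Marseille-Nantes-Nice: 7 + 9 + 8 = 24
Toulouse-Rennes-Marseille-Nantes-Nice: 3 + 7 + 9 + 8 = 27
Toulouse-Rennes-Nantes-Nice: 3 + 5 + 8 = 16
Toulouse-Marseille-Rennes-Nantes-Nice: 7 + 7 + 5 + 8 = 27
The minimum is 16 km.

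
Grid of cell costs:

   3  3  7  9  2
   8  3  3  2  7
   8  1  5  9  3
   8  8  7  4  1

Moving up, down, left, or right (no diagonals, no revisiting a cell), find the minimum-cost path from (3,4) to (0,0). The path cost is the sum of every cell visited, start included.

One optimal route is (3,4) → (2,4) → (1,4) → (1,3) → (1,2) → (1,1) → (0,1) → (0,0).
Its cost is 1 + 3 + 7 + 2 + 3 + 3 + 3 + 3 = 25.

25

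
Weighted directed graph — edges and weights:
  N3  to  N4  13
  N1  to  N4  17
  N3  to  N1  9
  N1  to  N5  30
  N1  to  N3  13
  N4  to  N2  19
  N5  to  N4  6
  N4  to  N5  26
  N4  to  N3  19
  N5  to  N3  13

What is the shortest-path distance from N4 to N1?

Paths from N4 to N1:
N4 - N3 - N1: 19 + 9 = 28
N4 - N5 - N3 - N1: 26 + 13 + 9 = 48
Best route has total 28.

28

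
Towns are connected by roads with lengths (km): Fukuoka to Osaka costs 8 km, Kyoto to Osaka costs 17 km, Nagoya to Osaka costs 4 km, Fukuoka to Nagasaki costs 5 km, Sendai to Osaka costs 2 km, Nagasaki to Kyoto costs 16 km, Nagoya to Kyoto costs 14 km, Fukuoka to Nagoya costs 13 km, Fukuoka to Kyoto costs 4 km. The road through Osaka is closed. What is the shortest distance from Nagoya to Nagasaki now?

Paths from Nagoya to Nagasaki avoiding Osaka:
Nagoya-Kyoto-Nagasaki: 14 + 16 = 30
Nagoya-Fukuoka-Nagasaki: 13 + 5 = 18
Nagoya-Fukuoka-Kyoto-Nagasaki: 13 + 4 + 16 = 33
Nagoya-Kyoto-Fukuoka-Nagasaki: 14 + 4 + 5 = 23
The minimum is 18 km.

18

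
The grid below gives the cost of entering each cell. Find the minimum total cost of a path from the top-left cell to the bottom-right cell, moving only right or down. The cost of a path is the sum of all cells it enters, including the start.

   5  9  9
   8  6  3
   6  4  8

Best path: r0c0→r1c0→r1c1→r1c2→r2c2
Cost: 5 + 8 + 6 + 3 + 8 = 30
(Top row then right column would cost 34.)

30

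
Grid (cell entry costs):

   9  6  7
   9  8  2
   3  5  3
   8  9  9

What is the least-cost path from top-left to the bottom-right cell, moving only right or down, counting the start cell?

Path r0c0 -> r0c1 -> r0c2 -> r1c2 -> r2c2 -> r3c2: 9 + 6 + 7 + 2 + 3 + 9 = 36.

36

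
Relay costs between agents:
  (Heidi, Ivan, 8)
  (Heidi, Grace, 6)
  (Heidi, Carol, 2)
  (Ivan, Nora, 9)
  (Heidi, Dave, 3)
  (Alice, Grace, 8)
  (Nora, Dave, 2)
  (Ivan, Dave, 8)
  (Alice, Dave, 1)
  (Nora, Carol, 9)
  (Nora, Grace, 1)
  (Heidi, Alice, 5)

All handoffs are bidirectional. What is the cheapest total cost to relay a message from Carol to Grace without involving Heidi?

10

Paths from Carol to Grace avoiding Heidi:
Carol - Nora - Grace: 9 + 1 = 10
Carol - Nora - Dave - Alice - Grace: 9 + 2 + 1 + 8 = 20
Carol - Nora - Ivan - Dave - Alice - Grace: 9 + 9 + 8 + 1 + 8 = 35
Best route has total 10.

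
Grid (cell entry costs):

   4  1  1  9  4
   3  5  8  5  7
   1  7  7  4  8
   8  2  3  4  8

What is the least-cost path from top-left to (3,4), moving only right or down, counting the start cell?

32

One optimal route is [0,0] -> [1,0] -> [2,0] -> [2,1] -> [3,1] -> [3,2] -> [3,3] -> [3,4].
Its cost is 4 + 3 + 1 + 7 + 2 + 3 + 4 + 8 = 32.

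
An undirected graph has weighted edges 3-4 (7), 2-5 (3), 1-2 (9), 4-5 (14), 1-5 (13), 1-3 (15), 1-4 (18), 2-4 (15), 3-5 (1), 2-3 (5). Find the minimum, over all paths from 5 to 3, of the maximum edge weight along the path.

A few of the 5→3 routes:
5 → 4 → 3: max(14, 7) = 14
5 → 4 → 2 → 3: max(14, 15, 5) = 15
5 → 3: max(1) = 1
5 → 1 → 2 → 3: max(13, 9, 5) = 13
5 → 2 → 3: max(3, 5) = 5
5 → 4 → 2 → 1 → 3: max(14, 15, 9, 15) = 15
Smallest bottleneck: 1.

1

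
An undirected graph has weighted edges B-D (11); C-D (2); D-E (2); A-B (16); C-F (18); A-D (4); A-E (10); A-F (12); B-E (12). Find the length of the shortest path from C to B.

13

Comparing a few candidate routes:
C -> D -> A -> B: 2 + 4 + 16 = 22
C -> D -> B: 2 + 11 = 13
C -> D -> E -> B: 2 + 2 + 12 = 16
C -> D -> A -> E -> B: 2 + 4 + 10 + 12 = 28
The minimum is 13.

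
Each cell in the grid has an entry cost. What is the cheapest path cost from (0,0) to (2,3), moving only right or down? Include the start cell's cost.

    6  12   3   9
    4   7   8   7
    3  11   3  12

Path r0c0 r1c0 r2c0 r2c1 r2c2 r2c3: 6 + 4 + 3 + 11 + 3 + 12 = 39.
(Top row then right column would cost 49.)

39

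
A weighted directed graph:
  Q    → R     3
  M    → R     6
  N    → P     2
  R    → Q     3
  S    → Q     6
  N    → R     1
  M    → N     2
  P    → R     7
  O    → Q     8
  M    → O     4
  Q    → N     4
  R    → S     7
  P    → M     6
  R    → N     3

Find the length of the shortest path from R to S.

Paths from R to S:
R - S: 7
Best route has total 7.

7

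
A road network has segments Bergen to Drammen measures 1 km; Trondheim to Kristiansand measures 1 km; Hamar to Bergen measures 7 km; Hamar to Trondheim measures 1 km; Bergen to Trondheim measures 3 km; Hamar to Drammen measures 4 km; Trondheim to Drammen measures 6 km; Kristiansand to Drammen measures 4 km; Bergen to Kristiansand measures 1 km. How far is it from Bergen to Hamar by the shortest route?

A few of the Bergen→Hamar routes:
Bergen→Drammen→Hamar: 1 + 4 = 5
Bergen→Kristiansand→Trondheim→Hamar: 1 + 1 + 1 = 3
Bergen→Trondheim→Hamar: 3 + 1 = 4
Shortest: 3 km.

3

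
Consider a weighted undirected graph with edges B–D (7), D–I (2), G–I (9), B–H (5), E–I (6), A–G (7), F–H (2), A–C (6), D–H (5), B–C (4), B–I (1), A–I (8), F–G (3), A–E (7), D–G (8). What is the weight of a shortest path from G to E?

Comparing a few candidate routes:
G - I - E: 9 + 6 = 15
G - F - H - B - I - E: 3 + 2 + 5 + 1 + 6 = 17
G - D - I - E: 8 + 2 + 6 = 16
G - A - E: 7 + 7 = 14
The minimum is 14.

14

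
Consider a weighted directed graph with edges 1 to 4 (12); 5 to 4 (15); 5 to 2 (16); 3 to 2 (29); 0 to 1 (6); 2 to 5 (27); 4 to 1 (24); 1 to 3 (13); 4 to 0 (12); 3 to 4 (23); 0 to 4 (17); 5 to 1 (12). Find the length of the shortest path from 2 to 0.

54

Paths from 2 to 0:
2→5→4→0: 27 + 15 + 12 = 54
2→5→1→4→0: 27 + 12 + 12 + 12 = 63
2→5→1→3→4→0: 27 + 12 + 13 + 23 + 12 = 87
The minimum is 54.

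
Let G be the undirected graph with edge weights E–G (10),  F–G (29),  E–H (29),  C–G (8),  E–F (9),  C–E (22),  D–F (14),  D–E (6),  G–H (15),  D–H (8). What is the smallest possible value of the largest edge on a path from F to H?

9

Comparing a few candidate routes:
F→E→G→H: max(9, 10, 15) = 15
F→E→D→H: max(9, 6, 8) = 9
F→D→H: max(14, 8) = 14
Smallest bottleneck: 9.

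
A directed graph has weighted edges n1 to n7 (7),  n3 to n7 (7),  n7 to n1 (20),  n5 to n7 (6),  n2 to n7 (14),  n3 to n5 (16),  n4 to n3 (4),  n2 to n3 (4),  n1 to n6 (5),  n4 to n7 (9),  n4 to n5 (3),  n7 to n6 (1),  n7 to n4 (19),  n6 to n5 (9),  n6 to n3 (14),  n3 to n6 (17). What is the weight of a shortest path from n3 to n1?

Candidate routes:
n3 - n5 - n7 - n1: 16 + 6 + 20 = 42
n3 - n6 - n5 - n7 - n1: 17 + 9 + 6 + 20 = 52
n3 - n7 - n1: 7 + 20 = 27
Best route has total 27.

27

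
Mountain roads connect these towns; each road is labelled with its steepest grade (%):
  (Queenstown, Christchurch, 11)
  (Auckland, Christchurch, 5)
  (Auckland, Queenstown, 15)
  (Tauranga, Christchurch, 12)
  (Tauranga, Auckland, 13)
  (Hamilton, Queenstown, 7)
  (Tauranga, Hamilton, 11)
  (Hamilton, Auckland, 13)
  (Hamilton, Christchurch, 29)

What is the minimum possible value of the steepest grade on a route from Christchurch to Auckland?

A few of the Christchurch→Auckland routes:
Christchurch -> Tauranga -> Hamilton -> Auckland: max(12, 11, 13) = 13
Christchurch -> Auckland: max(5) = 5
Christchurch -> Tauranga -> Auckland: max(12, 13) = 13
The minimum achievable maximum is 5%.

5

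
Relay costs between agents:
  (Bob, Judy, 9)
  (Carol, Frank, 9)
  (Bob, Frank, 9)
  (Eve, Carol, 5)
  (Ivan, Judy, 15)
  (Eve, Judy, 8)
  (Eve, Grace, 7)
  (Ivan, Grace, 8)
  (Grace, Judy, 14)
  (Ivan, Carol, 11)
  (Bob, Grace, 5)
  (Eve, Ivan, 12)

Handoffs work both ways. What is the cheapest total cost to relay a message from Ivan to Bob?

Comparing a few candidate routes:
Ivan → Eve → Judy → Bob: 12 + 8 + 9 = 29
Ivan → Carol → Eve → Grace → Bob: 11 + 5 + 7 + 5 = 28
Ivan → Eve → Grace → Bob: 12 + 7 + 5 = 24
Ivan → Grace → Bob: 8 + 5 = 13
Ivan → Judy → Bob: 15 + 9 = 24
Best route has total 13.

13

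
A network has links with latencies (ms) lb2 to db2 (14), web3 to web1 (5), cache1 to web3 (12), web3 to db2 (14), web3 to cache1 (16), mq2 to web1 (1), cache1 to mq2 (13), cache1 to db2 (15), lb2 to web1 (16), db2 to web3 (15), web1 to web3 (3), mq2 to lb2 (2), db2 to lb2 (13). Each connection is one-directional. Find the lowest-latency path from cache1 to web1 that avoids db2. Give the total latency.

14

Routes from cache1 to web1 avoiding db2:
cache1-mq2-web1: 13 + 1 = 14
cache1-mq2-lb2-web1: 13 + 2 + 16 = 31
cache1-web3-web1: 12 + 5 = 17
Shortest: 14 ms.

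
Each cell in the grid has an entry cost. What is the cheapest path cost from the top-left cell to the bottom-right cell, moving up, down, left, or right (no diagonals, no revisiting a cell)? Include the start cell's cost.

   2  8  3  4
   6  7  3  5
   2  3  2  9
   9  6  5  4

One optimal route is [0,0] [1,0] [2,0] [2,1] [2,2] [3,2] [3,3].
Its cost is 2 + 6 + 2 + 3 + 2 + 5 + 4 = 24.

24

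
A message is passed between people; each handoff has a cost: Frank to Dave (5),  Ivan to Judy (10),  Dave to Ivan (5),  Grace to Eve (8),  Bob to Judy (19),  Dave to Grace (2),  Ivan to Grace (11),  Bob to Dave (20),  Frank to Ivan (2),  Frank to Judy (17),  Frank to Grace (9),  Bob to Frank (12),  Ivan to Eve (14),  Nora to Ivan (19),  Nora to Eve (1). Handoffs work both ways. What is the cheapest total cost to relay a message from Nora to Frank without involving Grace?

17

Some routes from Nora to Frank avoiding Grace:
Nora -> Eve -> Ivan -> Judy -> Frank: 1 + 14 + 10 + 17 = 42
Nora -> Ivan -> Frank: 19 + 2 = 21
Nora -> Ivan -> Dave -> Frank: 19 + 5 + 5 = 29
Nora -> Eve -> Ivan -> Dave -> Frank: 1 + 14 + 5 + 5 = 25
Nora -> Eve -> Ivan -> Frank: 1 + 14 + 2 = 17
The minimum is 17.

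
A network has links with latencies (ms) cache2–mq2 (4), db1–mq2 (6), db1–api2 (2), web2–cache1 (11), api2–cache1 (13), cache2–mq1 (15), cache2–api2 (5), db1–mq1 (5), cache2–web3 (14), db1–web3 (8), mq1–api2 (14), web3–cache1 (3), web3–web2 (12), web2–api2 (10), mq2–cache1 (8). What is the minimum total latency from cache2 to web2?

15

Checking several routes:
cache2 - mq2 - db1 - api2 - web2: 4 + 6 + 2 + 10 = 22
cache2 - mq2 - cache1 - web2: 4 + 8 + 11 = 23
cache2 - api2 - web2: 5 + 10 = 15
Best route has total 15 ms.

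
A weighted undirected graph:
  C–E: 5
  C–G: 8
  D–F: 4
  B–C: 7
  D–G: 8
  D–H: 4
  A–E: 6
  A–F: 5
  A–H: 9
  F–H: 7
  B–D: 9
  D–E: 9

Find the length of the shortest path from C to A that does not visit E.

Comparing a few candidate routes:
C → B → D → F → A: 7 + 9 + 4 + 5 = 25
C → B → D → H → A: 7 + 9 + 4 + 9 = 29
C → G → D → F → A: 8 + 8 + 4 + 5 = 25
The minimum is 25.

25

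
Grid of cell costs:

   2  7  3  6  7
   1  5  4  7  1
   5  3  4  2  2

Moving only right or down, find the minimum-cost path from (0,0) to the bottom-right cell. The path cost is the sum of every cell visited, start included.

19

Take (0,0) → (1,0) → (1,1) → (2,1) → (2,2) → (2,3) → (2,4) for a total of 2 + 1 + 5 + 3 + 4 + 2 + 2 = 19.
(Top row then right column would cost 28.)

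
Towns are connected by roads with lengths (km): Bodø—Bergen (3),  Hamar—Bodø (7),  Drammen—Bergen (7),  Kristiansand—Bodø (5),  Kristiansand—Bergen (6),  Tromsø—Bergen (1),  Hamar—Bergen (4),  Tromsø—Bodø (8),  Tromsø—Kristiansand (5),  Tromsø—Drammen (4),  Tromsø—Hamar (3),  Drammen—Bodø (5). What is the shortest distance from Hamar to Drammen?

Some routes from Hamar to Drammen:
Hamar-Tromsø-Bergen-Drammen: 3 + 1 + 7 = 11
Hamar-Bergen-Bodø-Drammen: 4 + 3 + 5 = 12
Hamar-Bergen-Drammen: 4 + 7 = 11
Hamar-Tromsø-Drammen: 3 + 4 = 7
Hamar-Bergen-Tromsø-Drammen: 4 + 1 + 4 = 9
The minimum is 7 km.

7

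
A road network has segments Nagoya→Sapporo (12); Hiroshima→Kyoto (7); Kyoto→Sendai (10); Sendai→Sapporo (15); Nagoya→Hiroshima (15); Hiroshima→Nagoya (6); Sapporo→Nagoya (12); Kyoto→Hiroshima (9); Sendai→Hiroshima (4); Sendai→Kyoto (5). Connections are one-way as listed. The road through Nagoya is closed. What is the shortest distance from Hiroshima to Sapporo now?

Paths from Hiroshima to Sapporo avoiding Nagoya:
Hiroshima - Kyoto - Sendai - Sapporo: 7 + 10 + 15 = 32
Shortest: 32 km.

32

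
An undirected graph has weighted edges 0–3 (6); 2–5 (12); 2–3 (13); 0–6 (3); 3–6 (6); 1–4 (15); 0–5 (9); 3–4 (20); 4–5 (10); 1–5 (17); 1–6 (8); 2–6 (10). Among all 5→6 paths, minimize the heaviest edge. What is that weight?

Comparing a few candidate routes:
5-0-6: max(9, 3) = 9
5-0-3-6: max(9, 6, 6) = 9
5-2-6: max(12, 10) = 12
The minimum achievable maximum is 9.

9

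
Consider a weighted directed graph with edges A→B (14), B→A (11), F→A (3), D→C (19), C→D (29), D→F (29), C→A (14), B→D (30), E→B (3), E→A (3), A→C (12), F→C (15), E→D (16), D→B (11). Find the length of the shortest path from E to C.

Checking several routes:
E → D → F → C: 16 + 29 + 15 = 60
E → D → B → A → C: 16 + 11 + 11 + 12 = 50
E → B → D → C: 3 + 30 + 19 = 52
E → A → C: 3 + 12 = 15
E → B → A → C: 3 + 11 + 12 = 26
E → D → C: 16 + 19 = 35
Shortest: 15.

15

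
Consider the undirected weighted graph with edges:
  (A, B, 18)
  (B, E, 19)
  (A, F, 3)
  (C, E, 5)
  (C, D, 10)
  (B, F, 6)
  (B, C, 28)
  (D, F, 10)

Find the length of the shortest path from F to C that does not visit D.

Paths from F to C avoiding D:
F-B-E-C: 6 + 19 + 5 = 30
F-B-C: 6 + 28 = 34
F-A-B-C: 3 + 18 + 28 = 49
F-A-B-E-C: 3 + 18 + 19 + 5 = 45
Shortest: 30.

30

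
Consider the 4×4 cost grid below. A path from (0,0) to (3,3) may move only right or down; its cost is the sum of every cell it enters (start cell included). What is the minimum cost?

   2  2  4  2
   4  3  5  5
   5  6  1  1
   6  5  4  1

Take (0,0)→(0,1)→(1,1)→(1,2)→(2,2)→(2,3)→(3,3) for a total of 2 + 2 + 3 + 5 + 1 + 1 + 1 = 15.

15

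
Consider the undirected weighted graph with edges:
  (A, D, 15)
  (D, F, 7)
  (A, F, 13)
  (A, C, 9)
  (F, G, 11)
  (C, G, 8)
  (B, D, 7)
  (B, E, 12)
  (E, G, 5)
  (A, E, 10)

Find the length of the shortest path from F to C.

19

A few of the F→C routes:
F - G - E - A - C: 11 + 5 + 10 + 9 = 35
F - G - C: 11 + 8 = 19
F - A - C: 13 + 9 = 22
F - D - A - C: 7 + 15 + 9 = 31
F - D - B - E - G - C: 7 + 7 + 12 + 5 + 8 = 39
F - A - E - G - C: 13 + 10 + 5 + 8 = 36
The minimum is 19.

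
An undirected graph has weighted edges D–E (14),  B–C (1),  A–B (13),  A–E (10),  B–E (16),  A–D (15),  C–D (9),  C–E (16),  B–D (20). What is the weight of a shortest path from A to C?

Comparing a few candidate routes:
A-B-C: 13 + 1 = 14
A-E-D-C: 10 + 14 + 9 = 33
A-E-B-C: 10 + 16 + 1 = 27
A-E-C: 10 + 16 = 26
A-D-C: 15 + 9 = 24
Best route has total 14.

14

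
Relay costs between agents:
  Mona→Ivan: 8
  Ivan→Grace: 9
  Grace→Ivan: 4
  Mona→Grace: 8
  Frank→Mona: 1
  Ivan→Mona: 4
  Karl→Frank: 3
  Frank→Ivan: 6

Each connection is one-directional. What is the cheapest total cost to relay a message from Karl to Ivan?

9

Paths from Karl to Ivan:
Karl-Frank-Mona-Ivan: 3 + 1 + 8 = 12
Karl-Frank-Ivan: 3 + 6 = 9
Karl-Frank-Mona-Grace-Ivan: 3 + 1 + 8 + 4 = 16
Shortest: 9.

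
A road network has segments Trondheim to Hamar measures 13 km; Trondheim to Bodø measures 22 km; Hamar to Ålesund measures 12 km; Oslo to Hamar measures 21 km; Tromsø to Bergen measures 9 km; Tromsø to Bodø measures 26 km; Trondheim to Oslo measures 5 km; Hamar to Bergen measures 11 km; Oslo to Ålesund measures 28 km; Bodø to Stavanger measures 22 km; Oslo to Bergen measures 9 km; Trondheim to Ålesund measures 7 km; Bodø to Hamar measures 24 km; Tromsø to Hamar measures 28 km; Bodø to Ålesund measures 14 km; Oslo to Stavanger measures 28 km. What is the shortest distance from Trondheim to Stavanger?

33

A few of the Trondheim→Stavanger routes:
Trondheim -> Bodø -> Stavanger: 22 + 22 = 44
Trondheim -> Oslo -> Stavanger: 5 + 28 = 33
Trondheim -> Hamar -> Bodø -> Stavanger: 13 + 24 + 22 = 59
Trondheim -> Ålesund -> Bodø -> Stavanger: 7 + 14 + 22 = 43
Best route has total 33 km.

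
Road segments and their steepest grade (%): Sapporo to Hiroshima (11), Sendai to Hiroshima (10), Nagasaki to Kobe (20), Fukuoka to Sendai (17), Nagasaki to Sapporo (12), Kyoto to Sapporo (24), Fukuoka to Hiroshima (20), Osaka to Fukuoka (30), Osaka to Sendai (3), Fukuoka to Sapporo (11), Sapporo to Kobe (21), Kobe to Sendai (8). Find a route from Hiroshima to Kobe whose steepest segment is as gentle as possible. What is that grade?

10

A few of the Hiroshima→Kobe routes:
Hiroshima-Sapporo-Fukuoka-Sendai-Kobe: max(11, 11, 17, 8) = 17
Hiroshima-Fukuoka-Sapporo-Nagasaki-Kobe: max(20, 11, 12, 20) = 20
Hiroshima-Sendai-Fukuoka-Sapporo-Nagasaki-Kobe: max(10, 17, 11, 12, 20) = 20
Hiroshima-Sendai-Kobe: max(10, 8) = 10
Hiroshima-Sapporo-Nagasaki-Kobe: max(11, 12, 20) = 20
Hiroshima-Fukuoka-Sendai-Kobe: max(20, 17, 8) = 20
Smallest bottleneck: 10%.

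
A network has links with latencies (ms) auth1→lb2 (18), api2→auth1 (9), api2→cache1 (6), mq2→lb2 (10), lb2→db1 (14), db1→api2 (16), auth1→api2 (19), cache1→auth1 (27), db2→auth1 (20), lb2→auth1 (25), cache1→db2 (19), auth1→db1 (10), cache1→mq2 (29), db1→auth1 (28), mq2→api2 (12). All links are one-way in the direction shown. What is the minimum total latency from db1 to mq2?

Paths from db1 to mq2:
db1 → auth1 → api2 → cache1 → mq2: 28 + 19 + 6 + 29 = 82
db1 → api2 → cache1 → mq2: 16 + 6 + 29 = 51
The minimum is 51 ms.

51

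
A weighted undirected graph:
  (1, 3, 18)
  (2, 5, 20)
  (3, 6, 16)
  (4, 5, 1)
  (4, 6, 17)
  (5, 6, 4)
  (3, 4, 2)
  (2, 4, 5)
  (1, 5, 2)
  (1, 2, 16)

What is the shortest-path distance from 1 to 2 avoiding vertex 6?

8

Some routes from 1 to 2 avoiding 6:
1 → 2: 16
1 → 5 → 2: 2 + 20 = 22
1 → 3 → 4 → 2: 18 + 2 + 5 = 25
1 → 5 → 4 → 2: 2 + 1 + 5 = 8
Best route has total 8.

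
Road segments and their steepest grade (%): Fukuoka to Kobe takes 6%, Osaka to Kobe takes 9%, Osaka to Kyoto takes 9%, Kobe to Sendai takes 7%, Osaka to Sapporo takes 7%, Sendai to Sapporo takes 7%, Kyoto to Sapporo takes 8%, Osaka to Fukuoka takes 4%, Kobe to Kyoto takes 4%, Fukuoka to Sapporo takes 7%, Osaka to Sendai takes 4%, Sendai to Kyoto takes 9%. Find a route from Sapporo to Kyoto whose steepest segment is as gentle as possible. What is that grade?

7

A few of the Sapporo→Kyoto routes:
Sapporo → Osaka → Sendai → Kobe → Kyoto: max(7, 4, 7, 4) = 7
Sapporo → Sendai → Osaka → Fukuoka → Kobe → Kyoto: max(7, 4, 4, 6, 4) = 7
Sapporo → Osaka → Fukuoka → Kobe → Kyoto: max(7, 4, 6, 4) = 7
Sapporo → Sendai → Kobe → Kyoto: max(7, 7, 4) = 7
Sapporo → Fukuoka → Osaka → Sendai → Kobe → Kyoto: max(7, 4, 4, 7, 4) = 7
Sapporo → Fukuoka → Kobe → Kyoto: max(7, 6, 4) = 7
The minimum achievable maximum is 7%.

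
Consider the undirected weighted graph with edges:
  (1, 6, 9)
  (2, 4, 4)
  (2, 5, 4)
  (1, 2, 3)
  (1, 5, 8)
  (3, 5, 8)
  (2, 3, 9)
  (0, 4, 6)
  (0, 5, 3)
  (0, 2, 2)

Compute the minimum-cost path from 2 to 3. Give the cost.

Comparing a few candidate routes:
2-3: 9
2-0-5-3: 2 + 3 + 8 = 13
2-5-3: 4 + 8 = 12
Shortest: 9.

9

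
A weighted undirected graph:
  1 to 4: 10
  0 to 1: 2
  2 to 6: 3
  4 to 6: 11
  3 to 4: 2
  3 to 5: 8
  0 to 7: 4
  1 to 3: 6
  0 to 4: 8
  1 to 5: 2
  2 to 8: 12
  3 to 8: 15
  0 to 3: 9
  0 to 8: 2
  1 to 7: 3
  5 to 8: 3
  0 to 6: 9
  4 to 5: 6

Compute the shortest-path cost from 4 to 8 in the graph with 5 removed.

Comparing a few candidate routes:
4 - 0 - 8: 8 + 2 = 10
4 - 3 - 0 - 8: 2 + 9 + 2 = 13
4 - 1 - 0 - 8: 10 + 2 + 2 = 14
4 - 3 - 1 - 0 - 8: 2 + 6 + 2 + 2 = 12
Best route has total 10.

10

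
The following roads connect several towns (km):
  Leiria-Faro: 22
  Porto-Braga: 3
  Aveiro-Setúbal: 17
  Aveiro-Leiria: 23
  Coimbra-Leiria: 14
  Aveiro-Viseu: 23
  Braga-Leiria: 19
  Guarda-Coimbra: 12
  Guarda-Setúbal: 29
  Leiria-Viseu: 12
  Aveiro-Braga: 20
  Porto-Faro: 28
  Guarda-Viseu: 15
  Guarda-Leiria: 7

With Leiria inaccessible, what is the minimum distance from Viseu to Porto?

46

Paths from Viseu to Porto avoiding Leiria:
Viseu-Guarda-Setúbal-Aveiro-Braga-Porto: 15 + 29 + 17 + 20 + 3 = 84
Viseu-Aveiro-Braga-Porto: 23 + 20 + 3 = 46
Best route has total 46 km.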